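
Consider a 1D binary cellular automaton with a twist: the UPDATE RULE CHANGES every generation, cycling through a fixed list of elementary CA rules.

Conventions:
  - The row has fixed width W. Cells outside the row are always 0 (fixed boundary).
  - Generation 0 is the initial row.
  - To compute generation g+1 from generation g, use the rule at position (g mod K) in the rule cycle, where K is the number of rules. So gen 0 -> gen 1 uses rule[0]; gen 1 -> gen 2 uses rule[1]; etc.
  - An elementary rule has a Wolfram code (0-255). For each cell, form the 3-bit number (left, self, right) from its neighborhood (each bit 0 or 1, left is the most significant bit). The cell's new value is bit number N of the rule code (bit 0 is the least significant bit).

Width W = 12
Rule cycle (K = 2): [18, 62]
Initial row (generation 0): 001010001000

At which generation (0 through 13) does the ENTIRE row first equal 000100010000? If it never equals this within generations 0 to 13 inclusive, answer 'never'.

Gen 0: 001010001000
Gen 1 (rule 18): 010001010100
Gen 2 (rule 62): 111011111110
Gen 3 (rule 18): 000000000001
Gen 4 (rule 62): 000000000011
Gen 5 (rule 18): 000000000100
Gen 6 (rule 62): 000000001110
Gen 7 (rule 18): 000000010001
Gen 8 (rule 62): 000000111011
Gen 9 (rule 18): 000001000000
Gen 10 (rule 62): 000011100000
Gen 11 (rule 18): 000100010000
Gen 12 (rule 62): 001110111000
Gen 13 (rule 18): 010000000100

Answer: 11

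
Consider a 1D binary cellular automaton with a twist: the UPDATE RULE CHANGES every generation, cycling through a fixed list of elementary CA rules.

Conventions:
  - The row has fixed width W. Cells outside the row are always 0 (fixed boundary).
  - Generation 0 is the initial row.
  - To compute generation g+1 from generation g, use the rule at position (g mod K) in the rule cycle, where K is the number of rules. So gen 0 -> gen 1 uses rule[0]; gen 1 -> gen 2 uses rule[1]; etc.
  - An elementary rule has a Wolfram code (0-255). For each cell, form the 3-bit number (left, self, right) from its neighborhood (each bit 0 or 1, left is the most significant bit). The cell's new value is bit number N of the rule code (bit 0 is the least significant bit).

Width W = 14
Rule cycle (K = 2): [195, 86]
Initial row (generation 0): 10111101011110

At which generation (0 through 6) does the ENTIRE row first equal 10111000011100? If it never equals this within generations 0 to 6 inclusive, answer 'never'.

Answer: 5

Derivation:
Gen 0: 10111101011110
Gen 1 (rule 195): 00011100001110
Gen 2 (rule 86): 00100110010011
Gen 3 (rule 195): 11001010100101
Gen 4 (rule 86): 01111010111101
Gen 5 (rule 195): 10111000011100
Gen 6 (rule 86): 10001100100110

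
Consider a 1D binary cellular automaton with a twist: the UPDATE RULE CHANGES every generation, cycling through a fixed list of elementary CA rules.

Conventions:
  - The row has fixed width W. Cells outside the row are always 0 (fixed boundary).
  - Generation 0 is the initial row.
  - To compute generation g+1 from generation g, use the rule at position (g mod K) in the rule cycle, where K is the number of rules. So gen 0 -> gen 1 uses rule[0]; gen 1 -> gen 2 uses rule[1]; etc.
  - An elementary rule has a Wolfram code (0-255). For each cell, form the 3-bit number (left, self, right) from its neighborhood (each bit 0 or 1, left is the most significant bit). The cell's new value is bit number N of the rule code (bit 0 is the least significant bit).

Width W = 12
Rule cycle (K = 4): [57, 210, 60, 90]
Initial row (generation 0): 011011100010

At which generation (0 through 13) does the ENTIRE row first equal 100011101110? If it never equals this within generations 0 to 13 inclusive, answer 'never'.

Answer: 2

Derivation:
Gen 0: 011011100010
Gen 1 (rule 57): 010110011001
Gen 2 (rule 210): 100011101110
Gen 3 (rule 60): 110010011001
Gen 4 (rule 90): 111101111110
Gen 5 (rule 57): 100011000001
Gen 6 (rule 210): 010101100010
Gen 7 (rule 60): 011111010011
Gen 8 (rule 90): 110001001111
Gen 9 (rule 57): 101100101000
Gen 10 (rule 210): 000111000100
Gen 11 (rule 60): 000100100110
Gen 12 (rule 90): 001011011111
Gen 13 (rule 57): 100110110000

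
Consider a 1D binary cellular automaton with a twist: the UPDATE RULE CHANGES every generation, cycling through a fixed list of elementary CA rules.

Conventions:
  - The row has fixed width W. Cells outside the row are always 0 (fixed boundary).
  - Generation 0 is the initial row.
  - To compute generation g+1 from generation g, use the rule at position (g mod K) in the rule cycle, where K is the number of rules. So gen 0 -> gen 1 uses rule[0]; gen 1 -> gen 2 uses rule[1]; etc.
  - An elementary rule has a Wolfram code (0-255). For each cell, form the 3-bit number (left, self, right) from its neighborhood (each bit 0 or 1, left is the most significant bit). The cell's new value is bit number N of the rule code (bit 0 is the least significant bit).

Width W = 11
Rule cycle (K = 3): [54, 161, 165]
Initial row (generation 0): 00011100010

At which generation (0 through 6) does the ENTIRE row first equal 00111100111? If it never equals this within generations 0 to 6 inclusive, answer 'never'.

Gen 0: 00011100010
Gen 1 (rule 54): 00100010111
Gen 2 (rule 161): 10001001010
Gen 3 (rule 165): 10101001110
Gen 4 (rule 54): 11111110001
Gen 5 (rule 161): 01111100100
Gen 6 (rule 165): 00111000101

Answer: never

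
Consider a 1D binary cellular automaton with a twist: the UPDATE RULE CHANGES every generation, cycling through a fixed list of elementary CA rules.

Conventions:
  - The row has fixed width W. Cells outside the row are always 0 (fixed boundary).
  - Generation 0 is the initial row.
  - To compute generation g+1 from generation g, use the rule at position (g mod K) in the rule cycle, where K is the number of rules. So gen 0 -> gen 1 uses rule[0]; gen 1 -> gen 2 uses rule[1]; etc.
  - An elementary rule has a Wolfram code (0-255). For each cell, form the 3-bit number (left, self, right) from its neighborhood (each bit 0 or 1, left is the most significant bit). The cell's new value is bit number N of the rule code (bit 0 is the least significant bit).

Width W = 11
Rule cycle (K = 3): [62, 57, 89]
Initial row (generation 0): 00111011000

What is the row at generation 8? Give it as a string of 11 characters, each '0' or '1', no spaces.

Gen 0: 00111011000
Gen 1 (rule 62): 01100110100
Gen 2 (rule 57): 01010101011
Gen 3 (rule 89): 00000000011
Gen 4 (rule 62): 00000000110
Gen 5 (rule 57): 11111110101
Gen 6 (rule 89): 10000010000
Gen 7 (rule 62): 11000111000
Gen 8 (rule 57): 10110100111

Answer: 10110100111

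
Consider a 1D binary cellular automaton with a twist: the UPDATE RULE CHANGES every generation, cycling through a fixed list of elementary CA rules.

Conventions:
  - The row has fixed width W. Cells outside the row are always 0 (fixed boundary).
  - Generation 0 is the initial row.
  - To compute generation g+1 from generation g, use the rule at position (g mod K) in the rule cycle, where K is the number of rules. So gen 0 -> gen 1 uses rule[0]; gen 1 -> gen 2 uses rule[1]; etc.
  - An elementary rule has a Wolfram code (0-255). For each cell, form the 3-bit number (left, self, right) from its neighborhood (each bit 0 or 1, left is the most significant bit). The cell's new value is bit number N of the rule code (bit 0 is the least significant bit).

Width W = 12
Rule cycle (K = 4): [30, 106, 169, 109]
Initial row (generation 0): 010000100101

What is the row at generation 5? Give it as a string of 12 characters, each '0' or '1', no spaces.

Gen 0: 010000100101
Gen 1 (rule 30): 111001111101
Gen 2 (rule 106): 101011000110
Gen 3 (rule 169): 010110010100
Gen 4 (rule 109): 011110011101
Gen 5 (rule 30): 110001110001

Answer: 110001110001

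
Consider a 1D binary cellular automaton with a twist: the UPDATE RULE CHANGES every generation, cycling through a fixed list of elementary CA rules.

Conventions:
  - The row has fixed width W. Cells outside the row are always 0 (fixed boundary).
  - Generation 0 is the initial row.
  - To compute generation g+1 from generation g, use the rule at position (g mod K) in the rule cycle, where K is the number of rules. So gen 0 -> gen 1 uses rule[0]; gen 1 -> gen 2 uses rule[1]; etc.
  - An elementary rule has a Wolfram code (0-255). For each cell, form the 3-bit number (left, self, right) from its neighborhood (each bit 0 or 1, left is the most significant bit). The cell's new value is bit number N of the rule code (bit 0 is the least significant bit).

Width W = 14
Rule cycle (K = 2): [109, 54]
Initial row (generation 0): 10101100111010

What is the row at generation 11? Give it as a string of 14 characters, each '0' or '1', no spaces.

Gen 0: 10101100111010
Gen 1 (rule 109): 11111100101110
Gen 2 (rule 54): 00000011110001
Gen 3 (rule 109): 11111010010101
Gen 4 (rule 54): 00000111111111
Gen 5 (rule 109): 11110100000001
Gen 6 (rule 54): 00001110000011
Gen 7 (rule 109): 11101010111011
Gen 8 (rule 54): 00011111000100
Gen 9 (rule 109): 11010001010101
Gen 10 (rule 54): 00111011111111
Gen 11 (rule 109): 10101110000001

Answer: 10101110000001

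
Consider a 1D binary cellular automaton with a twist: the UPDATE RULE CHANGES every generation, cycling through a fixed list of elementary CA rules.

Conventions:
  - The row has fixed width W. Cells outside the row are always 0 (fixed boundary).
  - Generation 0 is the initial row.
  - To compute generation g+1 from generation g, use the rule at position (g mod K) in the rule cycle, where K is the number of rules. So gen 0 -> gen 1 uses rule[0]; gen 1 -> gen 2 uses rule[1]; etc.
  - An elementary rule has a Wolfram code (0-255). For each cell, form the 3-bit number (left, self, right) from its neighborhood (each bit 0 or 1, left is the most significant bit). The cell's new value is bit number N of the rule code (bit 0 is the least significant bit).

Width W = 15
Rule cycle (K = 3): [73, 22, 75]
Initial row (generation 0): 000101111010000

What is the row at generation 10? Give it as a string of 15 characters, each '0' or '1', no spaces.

Answer: 110010001001001

Derivation:
Gen 0: 000101111010000
Gen 1 (rule 73): 110001001000111
Gen 2 (rule 22): 001011111101000
Gen 3 (rule 75): 110010000100011
Gen 4 (rule 73): 110000110001011
Gen 5 (rule 22): 001001001011000
Gen 6 (rule 75): 110010010011011
Gen 7 (rule 73): 110000000011011
Gen 8 (rule 22): 001000000100000
Gen 9 (rule 75): 110011111001111
Gen 10 (rule 73): 110010001001001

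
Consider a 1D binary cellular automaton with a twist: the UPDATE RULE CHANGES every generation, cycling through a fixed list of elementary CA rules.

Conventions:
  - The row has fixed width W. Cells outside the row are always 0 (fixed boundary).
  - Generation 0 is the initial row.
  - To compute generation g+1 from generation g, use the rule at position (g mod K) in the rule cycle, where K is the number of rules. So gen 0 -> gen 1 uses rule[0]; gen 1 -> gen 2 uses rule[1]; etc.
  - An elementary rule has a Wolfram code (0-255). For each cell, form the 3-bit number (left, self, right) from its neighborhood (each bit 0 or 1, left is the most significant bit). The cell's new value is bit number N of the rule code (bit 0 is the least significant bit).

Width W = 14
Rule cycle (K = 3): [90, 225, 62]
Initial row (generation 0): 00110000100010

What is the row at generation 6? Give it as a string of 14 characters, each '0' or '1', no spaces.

Answer: 11000100110010

Derivation:
Gen 0: 00110000100010
Gen 1 (rule 90): 01111001010101
Gen 2 (rule 225): 00111000101010
Gen 3 (rule 62): 01100101111111
Gen 4 (rule 90): 11111001000001
Gen 5 (rule 225): 01111000011100
Gen 6 (rule 62): 11000100110010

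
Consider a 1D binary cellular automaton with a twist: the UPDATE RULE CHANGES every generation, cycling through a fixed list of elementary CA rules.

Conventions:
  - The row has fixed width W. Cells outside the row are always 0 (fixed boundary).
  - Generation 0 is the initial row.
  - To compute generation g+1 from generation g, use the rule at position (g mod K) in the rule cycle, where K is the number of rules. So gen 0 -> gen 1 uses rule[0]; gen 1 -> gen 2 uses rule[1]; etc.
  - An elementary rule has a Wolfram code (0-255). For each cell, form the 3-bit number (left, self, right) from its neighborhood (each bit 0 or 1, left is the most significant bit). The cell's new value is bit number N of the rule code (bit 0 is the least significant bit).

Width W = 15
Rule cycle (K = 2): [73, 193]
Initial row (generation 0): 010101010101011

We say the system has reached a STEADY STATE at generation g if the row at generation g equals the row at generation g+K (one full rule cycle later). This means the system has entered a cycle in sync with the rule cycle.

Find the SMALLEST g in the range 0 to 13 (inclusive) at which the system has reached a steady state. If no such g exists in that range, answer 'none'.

Gen 0: 010101010101011
Gen 1 (rule 73): 000000000000011
Gen 2 (rule 193): 111111111111001
Gen 3 (rule 73): 100000000001000
Gen 4 (rule 193): 001111111100011
Gen 5 (rule 73): 101000000101011
Gen 6 (rule 193): 000011110000001
Gen 7 (rule 73): 111010010111100
Gen 8 (rule 193): 011000000011101
Gen 9 (rule 73): 011011111010100
Gen 10 (rule 193): 001001111000001
Gen 11 (rule 73): 100001001011100
Gen 12 (rule 193): 001100000001101
Gen 13 (rule 73): 101101111101100
Gen 14 (rule 193): 000100111100101
Gen 15 (rule 73): 110000100100000

Answer: none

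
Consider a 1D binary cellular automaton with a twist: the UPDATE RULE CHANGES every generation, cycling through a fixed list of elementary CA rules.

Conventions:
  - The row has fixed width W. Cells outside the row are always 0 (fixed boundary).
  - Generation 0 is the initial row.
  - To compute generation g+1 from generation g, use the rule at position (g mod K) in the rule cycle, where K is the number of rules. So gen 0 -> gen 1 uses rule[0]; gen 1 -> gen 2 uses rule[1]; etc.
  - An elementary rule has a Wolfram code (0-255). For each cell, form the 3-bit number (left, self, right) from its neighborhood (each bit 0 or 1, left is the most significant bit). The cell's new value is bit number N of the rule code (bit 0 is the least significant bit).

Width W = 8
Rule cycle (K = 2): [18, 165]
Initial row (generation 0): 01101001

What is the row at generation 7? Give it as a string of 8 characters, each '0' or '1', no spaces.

Gen 0: 01101001
Gen 1 (rule 18): 10000110
Gen 2 (rule 165): 10110000
Gen 3 (rule 18): 00001000
Gen 4 (rule 165): 11101011
Gen 5 (rule 18): 00000000
Gen 6 (rule 165): 11111111
Gen 7 (rule 18): 00000000

Answer: 00000000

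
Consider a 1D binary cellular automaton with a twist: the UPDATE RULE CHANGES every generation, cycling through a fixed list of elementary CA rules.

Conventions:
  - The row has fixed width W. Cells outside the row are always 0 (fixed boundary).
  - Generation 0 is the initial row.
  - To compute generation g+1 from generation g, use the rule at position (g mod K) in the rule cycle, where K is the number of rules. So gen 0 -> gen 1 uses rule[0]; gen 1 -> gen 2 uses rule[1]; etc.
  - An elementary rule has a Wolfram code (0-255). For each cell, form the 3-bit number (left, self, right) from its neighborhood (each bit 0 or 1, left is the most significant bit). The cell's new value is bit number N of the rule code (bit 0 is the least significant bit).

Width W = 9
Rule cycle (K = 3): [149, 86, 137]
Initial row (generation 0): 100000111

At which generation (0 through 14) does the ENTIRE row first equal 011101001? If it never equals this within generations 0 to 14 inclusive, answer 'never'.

Gen 0: 100000111
Gen 1 (rule 149): 111110010
Gen 2 (rule 86): 000011111
Gen 3 (rule 137): 111011110
Gen 4 (rule 149): 010001101
Gen 5 (rule 86): 111010101
Gen 6 (rule 137): 110000000
Gen 7 (rule 149): 001111111
Gen 8 (rule 86): 010000001
Gen 9 (rule 137): 000111100
Gen 10 (rule 149): 110011011
Gen 11 (rule 86): 011101001
Gen 12 (rule 137): 011000000
Gen 13 (rule 149): 000111111
Gen 14 (rule 86): 001000001

Answer: 11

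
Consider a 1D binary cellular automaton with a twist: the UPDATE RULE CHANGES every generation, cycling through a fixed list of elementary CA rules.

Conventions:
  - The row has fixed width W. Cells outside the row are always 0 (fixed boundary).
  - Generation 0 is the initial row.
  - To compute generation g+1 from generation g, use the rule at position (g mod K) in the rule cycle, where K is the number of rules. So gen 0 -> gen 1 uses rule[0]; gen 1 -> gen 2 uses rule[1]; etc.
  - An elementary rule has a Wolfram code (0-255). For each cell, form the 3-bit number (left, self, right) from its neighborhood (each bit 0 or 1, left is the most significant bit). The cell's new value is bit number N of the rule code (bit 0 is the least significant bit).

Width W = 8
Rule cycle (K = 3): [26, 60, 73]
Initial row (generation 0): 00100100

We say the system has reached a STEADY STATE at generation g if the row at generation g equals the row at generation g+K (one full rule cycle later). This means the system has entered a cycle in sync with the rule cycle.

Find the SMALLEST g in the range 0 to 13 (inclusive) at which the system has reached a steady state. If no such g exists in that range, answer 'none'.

Gen 0: 00100100
Gen 1 (rule 26): 01011010
Gen 2 (rule 60): 01110111
Gen 3 (rule 73): 01010101
Gen 4 (rule 26): 10000000
Gen 5 (rule 60): 11000000
Gen 6 (rule 73): 11011111
Gen 7 (rule 26): 10010000
Gen 8 (rule 60): 11011000
Gen 9 (rule 73): 11011011
Gen 10 (rule 26): 10010010
Gen 11 (rule 60): 11011011
Gen 12 (rule 73): 11011011
Gen 13 (rule 26): 10010010
Gen 14 (rule 60): 11011011
Gen 15 (rule 73): 11011011
Gen 16 (rule 26): 10010010

Answer: 9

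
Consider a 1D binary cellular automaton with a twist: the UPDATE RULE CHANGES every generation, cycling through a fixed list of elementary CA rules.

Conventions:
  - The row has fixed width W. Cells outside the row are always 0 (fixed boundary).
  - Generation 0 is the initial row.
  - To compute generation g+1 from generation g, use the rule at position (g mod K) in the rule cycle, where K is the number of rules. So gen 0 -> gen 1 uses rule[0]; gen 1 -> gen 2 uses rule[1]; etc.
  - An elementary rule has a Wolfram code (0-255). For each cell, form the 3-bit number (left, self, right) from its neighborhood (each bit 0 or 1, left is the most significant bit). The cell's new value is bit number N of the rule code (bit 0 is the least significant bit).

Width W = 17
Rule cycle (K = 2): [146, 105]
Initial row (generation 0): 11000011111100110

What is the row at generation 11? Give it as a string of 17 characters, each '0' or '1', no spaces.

Gen 0: 11000011111100110
Gen 1 (rule 146): 00100101111011001
Gen 2 (rule 105): 10000011001111000
Gen 3 (rule 146): 01000100110110100
Gen 4 (rule 105): 00010000111111001
Gen 5 (rule 146): 00101001011110110
Gen 6 (rule 105): 10010000110011110
Gen 7 (rule 146): 01101001001101101
Gen 8 (rule 105): 01110000001111110
Gen 9 (rule 146): 10101000010111101
Gen 10 (rule 105): 01010011001100110
Gen 11 (rule 146): 10001100110011001

Answer: 10001100110011001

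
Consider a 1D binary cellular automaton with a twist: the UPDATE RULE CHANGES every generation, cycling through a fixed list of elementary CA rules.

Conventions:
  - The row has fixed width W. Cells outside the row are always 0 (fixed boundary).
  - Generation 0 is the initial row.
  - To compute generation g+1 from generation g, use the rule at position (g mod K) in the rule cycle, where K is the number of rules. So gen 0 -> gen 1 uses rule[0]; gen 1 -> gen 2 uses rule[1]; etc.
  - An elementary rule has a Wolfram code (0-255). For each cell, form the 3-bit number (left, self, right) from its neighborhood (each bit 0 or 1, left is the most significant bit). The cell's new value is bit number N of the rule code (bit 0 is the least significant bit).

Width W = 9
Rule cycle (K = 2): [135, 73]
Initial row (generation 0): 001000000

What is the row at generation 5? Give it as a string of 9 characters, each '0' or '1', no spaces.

Answer: 111111101

Derivation:
Gen 0: 001000000
Gen 1 (rule 135): 111011111
Gen 2 (rule 73): 101010001
Gen 3 (rule 135): 101010111
Gen 4 (rule 73): 000000101
Gen 5 (rule 135): 111111101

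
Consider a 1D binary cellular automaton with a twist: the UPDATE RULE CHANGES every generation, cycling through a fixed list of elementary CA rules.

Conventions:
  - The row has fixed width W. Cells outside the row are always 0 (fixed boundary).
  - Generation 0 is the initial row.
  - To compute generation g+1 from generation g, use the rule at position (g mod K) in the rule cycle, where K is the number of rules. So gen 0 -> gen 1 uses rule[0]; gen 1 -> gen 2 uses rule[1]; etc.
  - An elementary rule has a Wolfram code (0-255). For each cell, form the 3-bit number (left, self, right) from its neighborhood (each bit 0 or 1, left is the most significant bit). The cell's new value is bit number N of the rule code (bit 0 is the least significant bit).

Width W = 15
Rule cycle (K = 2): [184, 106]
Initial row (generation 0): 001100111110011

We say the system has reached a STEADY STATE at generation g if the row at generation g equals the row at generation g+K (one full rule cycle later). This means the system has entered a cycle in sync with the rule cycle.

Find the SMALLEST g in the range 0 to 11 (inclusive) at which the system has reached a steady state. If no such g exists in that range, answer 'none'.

Answer: 7

Derivation:
Gen 0: 001100111110011
Gen 1 (rule 184): 001010111101010
Gen 2 (rule 106): 010101100110100
Gen 3 (rule 184): 001011010101010
Gen 4 (rule 106): 010111101010100
Gen 5 (rule 184): 001111010101010
Gen 6 (rule 106): 011001101010100
Gen 7 (rule 184): 010101010101010
Gen 8 (rule 106): 101010101010100
Gen 9 (rule 184): 010101010101010
Gen 10 (rule 106): 101010101010100
Gen 11 (rule 184): 010101010101010
Gen 12 (rule 106): 101010101010100
Gen 13 (rule 184): 010101010101010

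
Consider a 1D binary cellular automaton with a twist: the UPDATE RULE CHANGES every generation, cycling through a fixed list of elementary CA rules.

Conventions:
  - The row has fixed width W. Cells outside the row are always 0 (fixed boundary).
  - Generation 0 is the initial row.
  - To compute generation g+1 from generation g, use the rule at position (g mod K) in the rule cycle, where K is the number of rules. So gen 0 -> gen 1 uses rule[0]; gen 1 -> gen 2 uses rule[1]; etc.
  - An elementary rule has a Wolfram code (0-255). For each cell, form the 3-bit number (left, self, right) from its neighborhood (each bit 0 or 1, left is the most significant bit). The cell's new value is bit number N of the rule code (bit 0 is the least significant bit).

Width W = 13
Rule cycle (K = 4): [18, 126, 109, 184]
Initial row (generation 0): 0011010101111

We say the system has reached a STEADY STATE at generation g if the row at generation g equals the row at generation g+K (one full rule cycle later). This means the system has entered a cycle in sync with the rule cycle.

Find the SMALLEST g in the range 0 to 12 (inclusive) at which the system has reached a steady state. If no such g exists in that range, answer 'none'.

Gen 0: 0011010101111
Gen 1 (rule 18): 0100000000000
Gen 2 (rule 126): 1110000000000
Gen 3 (rule 109): 1010111111111
Gen 4 (rule 184): 0101111111110
Gen 5 (rule 18): 1000000000001
Gen 6 (rule 126): 1100000000011
Gen 7 (rule 109): 1101111111011
Gen 8 (rule 184): 1011111110110
Gen 9 (rule 18): 0000000000001
Gen 10 (rule 126): 0000000000011
Gen 11 (rule 109): 1111111111011
Gen 12 (rule 184): 1111111110110
Gen 13 (rule 18): 0000000000001
Gen 14 (rule 126): 0000000000011
Gen 15 (rule 109): 1111111111011
Gen 16 (rule 184): 1111111110110

Answer: 9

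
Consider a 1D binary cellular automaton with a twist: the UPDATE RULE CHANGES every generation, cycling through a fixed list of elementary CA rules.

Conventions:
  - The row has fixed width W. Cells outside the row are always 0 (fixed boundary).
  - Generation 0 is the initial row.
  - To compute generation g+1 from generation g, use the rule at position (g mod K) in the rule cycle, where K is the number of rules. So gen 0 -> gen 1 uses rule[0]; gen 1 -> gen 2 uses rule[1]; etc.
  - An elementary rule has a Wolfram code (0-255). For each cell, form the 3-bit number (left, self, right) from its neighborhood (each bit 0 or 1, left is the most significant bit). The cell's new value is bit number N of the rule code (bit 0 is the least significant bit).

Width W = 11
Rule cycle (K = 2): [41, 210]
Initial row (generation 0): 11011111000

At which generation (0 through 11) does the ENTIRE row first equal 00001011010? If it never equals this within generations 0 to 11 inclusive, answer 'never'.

Answer: 5

Derivation:
Gen 0: 11011111000
Gen 1 (rule 41): 10110000011
Gen 2 (rule 210): 00011000101
Gen 3 (rule 41): 11010010010
Gen 4 (rule 210): 01001101101
Gen 5 (rule 41): 00001011010
Gen 6 (rule 210): 00010001001
Gen 7 (rule 41): 11000100000
Gen 8 (rule 210): 01101010000
Gen 9 (rule 41): 01010100111
Gen 10 (rule 210): 10000011011
Gen 11 (rule 41): 00111010110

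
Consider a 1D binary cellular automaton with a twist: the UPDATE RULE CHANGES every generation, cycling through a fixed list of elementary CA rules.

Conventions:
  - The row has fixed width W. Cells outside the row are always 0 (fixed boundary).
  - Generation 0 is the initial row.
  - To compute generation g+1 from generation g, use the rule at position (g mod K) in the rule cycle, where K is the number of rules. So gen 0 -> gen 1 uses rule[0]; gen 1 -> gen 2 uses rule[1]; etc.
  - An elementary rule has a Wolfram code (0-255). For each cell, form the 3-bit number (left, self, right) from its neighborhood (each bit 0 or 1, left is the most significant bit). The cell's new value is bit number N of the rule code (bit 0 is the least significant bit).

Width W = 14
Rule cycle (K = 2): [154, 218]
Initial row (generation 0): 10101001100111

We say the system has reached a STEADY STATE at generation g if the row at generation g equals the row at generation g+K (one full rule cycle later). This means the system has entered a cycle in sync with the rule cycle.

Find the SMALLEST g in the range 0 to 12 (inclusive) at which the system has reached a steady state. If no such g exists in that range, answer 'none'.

Gen 0: 10101001100111
Gen 1 (rule 154): 00000111011110
Gen 2 (rule 218): 00001111011111
Gen 3 (rule 154): 00011110011110
Gen 4 (rule 218): 00111111111111
Gen 5 (rule 154): 01111111111110
Gen 6 (rule 218): 11111111111111
Gen 7 (rule 154): 11111111111110
Gen 8 (rule 218): 11111111111111
Gen 9 (rule 154): 11111111111110
Gen 10 (rule 218): 11111111111111
Gen 11 (rule 154): 11111111111110
Gen 12 (rule 218): 11111111111111
Gen 13 (rule 154): 11111111111110
Gen 14 (rule 218): 11111111111111

Answer: 6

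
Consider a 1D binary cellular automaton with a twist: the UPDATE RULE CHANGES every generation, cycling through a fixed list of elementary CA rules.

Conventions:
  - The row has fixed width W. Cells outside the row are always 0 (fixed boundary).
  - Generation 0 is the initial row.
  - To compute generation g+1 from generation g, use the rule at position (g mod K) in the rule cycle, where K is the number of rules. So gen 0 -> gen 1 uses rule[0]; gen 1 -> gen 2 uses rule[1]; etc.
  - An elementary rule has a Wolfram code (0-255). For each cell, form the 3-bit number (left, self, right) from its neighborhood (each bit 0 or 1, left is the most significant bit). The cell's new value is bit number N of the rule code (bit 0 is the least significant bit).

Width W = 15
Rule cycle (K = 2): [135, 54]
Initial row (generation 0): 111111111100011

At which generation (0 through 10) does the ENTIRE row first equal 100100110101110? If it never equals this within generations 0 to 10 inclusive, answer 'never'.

Gen 0: 111111111100011
Gen 1 (rule 135): 011111111001100
Gen 2 (rule 54): 100000000110010
Gen 3 (rule 135): 101111111000110
Gen 4 (rule 54): 110000000101001
Gen 5 (rule 135): 000111111101011
Gen 6 (rule 54): 001000000011100
Gen 7 (rule 135): 111011111101001
Gen 8 (rule 54): 000100000011111
Gen 9 (rule 135): 111101111101110
Gen 10 (rule 54): 000010000010001

Answer: never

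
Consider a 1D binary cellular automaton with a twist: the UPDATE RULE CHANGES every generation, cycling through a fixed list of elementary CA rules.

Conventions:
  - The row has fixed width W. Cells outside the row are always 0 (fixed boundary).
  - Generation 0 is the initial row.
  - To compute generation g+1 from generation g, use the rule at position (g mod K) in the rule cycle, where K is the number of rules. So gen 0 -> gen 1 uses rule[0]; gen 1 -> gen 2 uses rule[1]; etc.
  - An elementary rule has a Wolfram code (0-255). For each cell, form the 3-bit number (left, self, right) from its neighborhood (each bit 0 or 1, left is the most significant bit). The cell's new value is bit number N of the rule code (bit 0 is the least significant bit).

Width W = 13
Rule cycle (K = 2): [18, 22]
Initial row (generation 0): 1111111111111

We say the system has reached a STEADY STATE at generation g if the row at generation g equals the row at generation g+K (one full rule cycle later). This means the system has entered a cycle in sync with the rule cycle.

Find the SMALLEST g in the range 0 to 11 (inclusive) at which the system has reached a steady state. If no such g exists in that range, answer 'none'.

Answer: 1

Derivation:
Gen 0: 1111111111111
Gen 1 (rule 18): 0000000000000
Gen 2 (rule 22): 0000000000000
Gen 3 (rule 18): 0000000000000
Gen 4 (rule 22): 0000000000000
Gen 5 (rule 18): 0000000000000
Gen 6 (rule 22): 0000000000000
Gen 7 (rule 18): 0000000000000
Gen 8 (rule 22): 0000000000000
Gen 9 (rule 18): 0000000000000
Gen 10 (rule 22): 0000000000000
Gen 11 (rule 18): 0000000000000
Gen 12 (rule 22): 0000000000000
Gen 13 (rule 18): 0000000000000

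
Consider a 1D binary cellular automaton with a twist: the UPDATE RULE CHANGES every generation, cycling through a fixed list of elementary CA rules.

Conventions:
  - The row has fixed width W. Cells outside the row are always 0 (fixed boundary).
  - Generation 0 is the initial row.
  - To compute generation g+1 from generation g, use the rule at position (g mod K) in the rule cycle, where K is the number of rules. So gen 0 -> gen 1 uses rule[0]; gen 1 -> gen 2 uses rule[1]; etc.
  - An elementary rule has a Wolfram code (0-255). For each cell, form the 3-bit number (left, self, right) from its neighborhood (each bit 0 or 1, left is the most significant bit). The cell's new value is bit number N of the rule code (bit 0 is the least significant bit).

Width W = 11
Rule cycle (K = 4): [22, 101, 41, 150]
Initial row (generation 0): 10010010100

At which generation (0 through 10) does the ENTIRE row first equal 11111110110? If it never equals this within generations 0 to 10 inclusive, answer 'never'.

Gen 0: 10010010100
Gen 1 (rule 22): 11111110110
Gen 2 (rule 101): 00000011010
Gen 3 (rule 41): 11111010100
Gen 4 (rule 150): 01110010110
Gen 5 (rule 22): 10001110001
Gen 6 (rule 101): 10100010101
Gen 7 (rule 41): 01001001010
Gen 8 (rule 150): 11111111011
Gen 9 (rule 22): 00000000000
Gen 10 (rule 101): 11111111111

Answer: 1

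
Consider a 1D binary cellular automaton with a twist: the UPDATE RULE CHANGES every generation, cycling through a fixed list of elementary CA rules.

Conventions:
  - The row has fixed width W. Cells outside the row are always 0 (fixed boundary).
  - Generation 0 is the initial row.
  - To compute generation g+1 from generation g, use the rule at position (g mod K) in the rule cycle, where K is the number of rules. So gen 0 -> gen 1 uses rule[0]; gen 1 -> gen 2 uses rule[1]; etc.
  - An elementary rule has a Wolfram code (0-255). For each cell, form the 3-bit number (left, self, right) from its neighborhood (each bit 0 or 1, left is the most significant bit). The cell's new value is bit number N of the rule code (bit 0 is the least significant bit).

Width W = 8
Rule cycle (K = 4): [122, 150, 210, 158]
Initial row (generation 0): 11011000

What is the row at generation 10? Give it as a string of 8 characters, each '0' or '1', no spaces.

Answer: 10011001

Derivation:
Gen 0: 11011000
Gen 1 (rule 122): 11111100
Gen 2 (rule 150): 01111010
Gen 3 (rule 210): 10111001
Gen 4 (rule 158): 10110111
Gen 5 (rule 122): 01111101
Gen 6 (rule 150): 10111001
Gen 7 (rule 210): 00011110
Gen 8 (rule 158): 00111101
Gen 9 (rule 122): 01100110
Gen 10 (rule 150): 10011001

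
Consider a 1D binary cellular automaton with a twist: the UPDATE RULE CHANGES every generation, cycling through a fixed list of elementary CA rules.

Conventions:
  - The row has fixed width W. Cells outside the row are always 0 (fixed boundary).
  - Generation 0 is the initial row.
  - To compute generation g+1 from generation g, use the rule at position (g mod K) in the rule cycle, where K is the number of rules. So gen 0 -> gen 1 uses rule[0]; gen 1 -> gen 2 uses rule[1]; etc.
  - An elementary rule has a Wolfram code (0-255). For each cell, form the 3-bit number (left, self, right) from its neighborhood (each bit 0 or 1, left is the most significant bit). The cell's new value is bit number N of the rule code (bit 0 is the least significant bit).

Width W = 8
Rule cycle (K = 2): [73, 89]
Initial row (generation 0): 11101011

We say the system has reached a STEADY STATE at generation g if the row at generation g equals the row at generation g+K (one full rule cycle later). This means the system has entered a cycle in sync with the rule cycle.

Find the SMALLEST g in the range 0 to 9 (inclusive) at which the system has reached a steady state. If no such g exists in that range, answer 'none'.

Gen 0: 11101011
Gen 1 (rule 73): 10100011
Gen 2 (rule 89): 00011011
Gen 3 (rule 73): 11011011
Gen 4 (rule 89): 11011011
Gen 5 (rule 73): 11011011
Gen 6 (rule 89): 11011011
Gen 7 (rule 73): 11011011
Gen 8 (rule 89): 11011011
Gen 9 (rule 73): 11011011
Gen 10 (rule 89): 11011011
Gen 11 (rule 73): 11011011

Answer: 3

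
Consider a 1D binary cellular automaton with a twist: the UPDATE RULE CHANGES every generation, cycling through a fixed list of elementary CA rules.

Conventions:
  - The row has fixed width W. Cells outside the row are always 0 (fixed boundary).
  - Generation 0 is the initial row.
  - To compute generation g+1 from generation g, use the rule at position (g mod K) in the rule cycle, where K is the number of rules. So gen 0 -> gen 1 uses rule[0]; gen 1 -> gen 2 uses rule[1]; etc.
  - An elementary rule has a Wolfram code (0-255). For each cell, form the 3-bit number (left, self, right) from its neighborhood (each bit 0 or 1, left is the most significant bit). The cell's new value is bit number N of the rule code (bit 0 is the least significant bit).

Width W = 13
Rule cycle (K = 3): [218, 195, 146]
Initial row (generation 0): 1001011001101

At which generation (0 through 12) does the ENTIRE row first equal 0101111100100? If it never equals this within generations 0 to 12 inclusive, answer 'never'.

Answer: never

Derivation:
Gen 0: 1001011001101
Gen 1 (rule 218): 0110011111100
Gen 2 (rule 195): 1010101111101
Gen 3 (rule 146): 0000000111000
Gen 4 (rule 218): 0000001111100
Gen 5 (rule 195): 1111110111101
Gen 6 (rule 146): 0111100011000
Gen 7 (rule 218): 1111110111100
Gen 8 (rule 195): 0111110011101
Gen 9 (rule 146): 1011101101000
Gen 10 (rule 218): 0011101100100
Gen 11 (rule 195): 1101100101001
Gen 12 (rule 146): 0000011000110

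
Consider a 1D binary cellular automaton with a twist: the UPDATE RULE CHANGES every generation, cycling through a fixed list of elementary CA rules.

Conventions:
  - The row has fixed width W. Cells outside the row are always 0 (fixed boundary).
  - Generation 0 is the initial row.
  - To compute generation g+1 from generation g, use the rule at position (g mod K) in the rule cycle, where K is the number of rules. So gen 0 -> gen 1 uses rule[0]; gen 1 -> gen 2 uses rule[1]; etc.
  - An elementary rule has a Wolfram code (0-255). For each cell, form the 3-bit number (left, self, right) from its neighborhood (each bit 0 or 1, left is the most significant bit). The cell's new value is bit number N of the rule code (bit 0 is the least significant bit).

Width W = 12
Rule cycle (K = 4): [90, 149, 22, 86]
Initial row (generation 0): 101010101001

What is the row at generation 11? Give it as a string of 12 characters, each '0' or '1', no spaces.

Gen 0: 101010101001
Gen 1 (rule 90): 000000000110
Gen 2 (rule 149): 111111110001
Gen 3 (rule 22): 000000001011
Gen 4 (rule 86): 000000011001
Gen 5 (rule 90): 000000111110
Gen 6 (rule 149): 111110011101
Gen 7 (rule 22): 000001100001
Gen 8 (rule 86): 000010110011
Gen 9 (rule 90): 000100111111
Gen 10 (rule 149): 110110011110
Gen 11 (rule 22): 000001100001

Answer: 000001100001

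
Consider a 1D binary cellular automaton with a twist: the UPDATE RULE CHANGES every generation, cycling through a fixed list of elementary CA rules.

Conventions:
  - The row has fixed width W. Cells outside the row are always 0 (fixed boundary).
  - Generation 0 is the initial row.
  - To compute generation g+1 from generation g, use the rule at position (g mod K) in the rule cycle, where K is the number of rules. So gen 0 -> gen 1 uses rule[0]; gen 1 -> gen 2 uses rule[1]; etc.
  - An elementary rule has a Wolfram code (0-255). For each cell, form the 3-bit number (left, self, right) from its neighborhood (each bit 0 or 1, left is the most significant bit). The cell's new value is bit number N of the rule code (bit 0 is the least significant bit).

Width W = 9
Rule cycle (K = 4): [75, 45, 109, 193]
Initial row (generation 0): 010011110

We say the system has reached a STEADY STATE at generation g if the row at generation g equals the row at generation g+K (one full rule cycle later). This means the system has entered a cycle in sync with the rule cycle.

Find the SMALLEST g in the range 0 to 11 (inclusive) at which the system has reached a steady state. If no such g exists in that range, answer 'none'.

Answer: 11

Derivation:
Gen 0: 010011110
Gen 1 (rule 75): 100110010
Gen 2 (rule 45): 100100010
Gen 3 (rule 109): 100101010
Gen 4 (rule 193): 000000000
Gen 5 (rule 75): 111111111
Gen 6 (rule 45): 100000000
Gen 7 (rule 109): 101111111
Gen 8 (rule 193): 000111111
Gen 9 (rule 75): 111100001
Gen 10 (rule 45): 100001101
Gen 11 (rule 109): 101101111
Gen 12 (rule 193): 000100111
Gen 13 (rule 75): 111001101
Gen 14 (rule 45): 100001011
Gen 15 (rule 109): 101101111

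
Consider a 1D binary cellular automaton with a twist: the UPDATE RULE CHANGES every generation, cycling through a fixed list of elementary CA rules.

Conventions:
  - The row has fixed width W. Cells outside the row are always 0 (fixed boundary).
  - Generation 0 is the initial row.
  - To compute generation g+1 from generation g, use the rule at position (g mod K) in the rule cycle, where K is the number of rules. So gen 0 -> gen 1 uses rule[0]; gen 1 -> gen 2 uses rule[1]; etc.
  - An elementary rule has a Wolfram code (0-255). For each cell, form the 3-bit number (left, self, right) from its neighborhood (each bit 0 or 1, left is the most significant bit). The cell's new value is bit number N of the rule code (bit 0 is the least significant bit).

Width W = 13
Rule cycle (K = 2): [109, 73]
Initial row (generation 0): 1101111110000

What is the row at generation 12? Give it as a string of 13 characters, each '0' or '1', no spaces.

Gen 0: 1101111110000
Gen 1 (rule 109): 1111000010111
Gen 2 (rule 73): 1001011000101
Gen 3 (rule 109): 1001111010111
Gen 4 (rule 73): 0001001000101
Gen 5 (rule 109): 1101001010111
Gen 6 (rule 73): 1100000000101
Gen 7 (rule 109): 1101111110111
Gen 8 (rule 73): 1101000010101
Gen 9 (rule 109): 1111011011111
Gen 10 (rule 73): 1001011010001
Gen 11 (rule 109): 1001111110101
Gen 12 (rule 73): 0001000010000

Answer: 0001000010000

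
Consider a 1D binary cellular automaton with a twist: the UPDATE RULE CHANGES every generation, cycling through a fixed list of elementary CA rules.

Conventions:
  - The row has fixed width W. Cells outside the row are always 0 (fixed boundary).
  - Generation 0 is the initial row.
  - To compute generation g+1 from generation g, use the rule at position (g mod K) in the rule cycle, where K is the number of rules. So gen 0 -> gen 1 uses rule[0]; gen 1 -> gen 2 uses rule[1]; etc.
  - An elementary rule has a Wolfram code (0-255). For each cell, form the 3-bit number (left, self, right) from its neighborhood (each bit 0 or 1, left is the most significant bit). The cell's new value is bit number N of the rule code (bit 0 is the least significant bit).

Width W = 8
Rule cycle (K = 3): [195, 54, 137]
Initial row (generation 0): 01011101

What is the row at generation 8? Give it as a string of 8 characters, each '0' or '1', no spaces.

Answer: 00010000

Derivation:
Gen 0: 01011101
Gen 1 (rule 195): 10001100
Gen 2 (rule 54): 11010010
Gen 3 (rule 137): 10000000
Gen 4 (rule 195): 00111111
Gen 5 (rule 54): 01000000
Gen 6 (rule 137): 00011111
Gen 7 (rule 195): 11101111
Gen 8 (rule 54): 00010000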